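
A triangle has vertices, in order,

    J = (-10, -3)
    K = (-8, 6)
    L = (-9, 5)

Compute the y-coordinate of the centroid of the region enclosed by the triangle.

8/3

Apply the shoelace formula. First the cross-terms c_i = x_i·y_{i+1} − x_{i+1}·y_i:
  -84, 14, 77  ⇒  2A = 7, A = 3.5.
Then Σ (y_i + y_{i+1})·c_i = 56, so ȳ = 56 / (6·3.5) = 8/3.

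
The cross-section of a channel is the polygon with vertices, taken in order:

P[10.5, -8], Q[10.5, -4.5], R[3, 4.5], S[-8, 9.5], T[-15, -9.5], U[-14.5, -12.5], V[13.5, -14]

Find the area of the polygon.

Apply the shoelace (surveyor's) formula: 2A = Σ (x_i·y_{i+1} − x_{i+1}·y_i), indices taken mod 7.
Cross-terms: 36.75, 60.75, 64.5, 218.5, 49.75, 371.75, 39  ⇒  Σ = 841
Area = |Σ|/2 = 420.5.

420.5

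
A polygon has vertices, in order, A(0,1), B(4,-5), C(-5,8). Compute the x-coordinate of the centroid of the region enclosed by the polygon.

Apply the surveyor's formula. First the cross-terms c_i = x_i·y_{i+1} − x_{i+1}·y_i:
  -4, 7, -5  ⇒  2A = -2, A = -1.
Then Σ (x_i + x_{i+1})·c_i = 2, so x̄ = 2 / (6·(-1)) = -1/3.

-1/3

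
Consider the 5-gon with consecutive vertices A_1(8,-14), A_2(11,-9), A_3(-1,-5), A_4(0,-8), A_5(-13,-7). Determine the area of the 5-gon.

80

Σ = (82) + (-64) + (8) + (-104) + (238) = 160
Area = |Σ|/2 = 80.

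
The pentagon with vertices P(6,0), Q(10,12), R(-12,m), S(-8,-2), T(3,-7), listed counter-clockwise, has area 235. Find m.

7

Write out the shoelace sum; only the two edges meeting at R involve m:
2·Area = [(10·m − (-12)·12) + ((-12)·(-2) − (-8)·m)] + 176
       = 18·m + 344 = 470
⇒ m = 7.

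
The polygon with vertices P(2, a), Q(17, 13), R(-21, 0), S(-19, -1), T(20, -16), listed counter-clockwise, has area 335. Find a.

-2

The doubled signed area Σ (x_i y_{i+1} − x_{i+1} y_i) is linear in a.
With a=0 it equals 676; the coefficient of a is 3 (from the two edges through P).
So 3·a + 676 = 2·335 = 670 ⇒ a = -2.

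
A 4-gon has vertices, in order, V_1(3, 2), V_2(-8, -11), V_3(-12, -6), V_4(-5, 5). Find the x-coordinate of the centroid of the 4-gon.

-1115/216

Apply the shoelace formula. First the cross-terms c_i = x_i·y_{i+1} − x_{i+1}·y_i:
  -17, -84, -90, -25  ⇒  2A = -216, A = -108.
Then Σ (x_i + x_{i+1})·c_i = 3345, so x̄ = 3345 / (6·(-108)) = -1115/216.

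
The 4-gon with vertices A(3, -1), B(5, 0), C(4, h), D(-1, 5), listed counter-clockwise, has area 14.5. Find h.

Write out the shoelace sum; only the two edges meeting at C involve h:
2·Area = [(5·h − 4·0) + (4·5 − (-1)·h)] + -9
       = 6·h + 11 = 29
⇒ h = 3.

3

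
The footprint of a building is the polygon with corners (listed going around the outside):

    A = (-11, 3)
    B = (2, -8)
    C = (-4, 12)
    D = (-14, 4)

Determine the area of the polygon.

114

Apply the shoelace (surveyor's) formula: 2A = Σ (x_i·y_{i+1} − x_{i+1}·y_i), indices taken mod 4.
Σ = (82) + (-8) + (152) + (2) = 228
Area = |Σ|/2 = 114.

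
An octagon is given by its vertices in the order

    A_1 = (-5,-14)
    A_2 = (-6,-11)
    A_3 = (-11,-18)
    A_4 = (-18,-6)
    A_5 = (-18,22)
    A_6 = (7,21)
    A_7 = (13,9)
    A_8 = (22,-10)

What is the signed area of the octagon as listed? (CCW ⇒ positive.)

Apply the shoelace (surveyor's) formula: 2A = Σ (x_i·y_{i+1} − x_{i+1}·y_i), indices taken mod 8.
A_1→A_2: (-5)(-11) − (-6)(-14) = -29
A_2→A_3: (-6)(-18) − (-11)(-11) = -13
A_3→A_4: (-11)(-6) − (-18)(-18) = -258
A_4→A_5: (-18)(22) − (-18)(-6) = -504
A_5→A_6: (-18)(21) − (7)(22) = -532
A_6→A_7: (7)(9) − (13)(21) = -210
A_7→A_8: (13)(-10) − (22)(9) = -328
A_8→A_1: (22)(-14) − (-5)(-10) = -358
Σ = -2232
Signed area = Σ/2 = -1116 (negative ⇒ clockwise traversal).

-1116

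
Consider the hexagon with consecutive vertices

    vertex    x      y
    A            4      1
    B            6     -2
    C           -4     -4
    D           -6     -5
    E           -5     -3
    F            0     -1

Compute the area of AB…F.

Apply the shoelace (surveyor's) formula: 2A = Σ (x_i·y_{i+1} − x_{i+1}·y_i), indices taken mod 6.
Cross-terms: -14, -32, -4, -7, 5, 4  ⇒  Σ = -48
Area = |Σ|/2 = 24.

24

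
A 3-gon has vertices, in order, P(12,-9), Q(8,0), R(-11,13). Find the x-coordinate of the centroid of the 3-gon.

3

Apply the shoelace (surveyor's) formula. First the cross-terms c_i = x_i·y_{i+1} − x_{i+1}·y_i:
  72, 104, -57  ⇒  2A = 119, A = 59.5.
Then Σ (x_i + x_{i+1})·c_i = 1071, so x̄ = 1071 / (6·59.5) = 3.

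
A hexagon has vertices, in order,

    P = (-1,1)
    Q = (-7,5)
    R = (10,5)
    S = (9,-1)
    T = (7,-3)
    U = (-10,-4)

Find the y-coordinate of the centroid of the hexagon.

Apply the shoelace (surveyor's) formula. First the cross-terms c_i = x_i·y_{i+1} − x_{i+1}·y_i:
  2, -85, -55, -20, -58, -14  ⇒  2A = -230, A = -115.
Then Σ (y_i + y_{i+1})·c_i = -530, so ȳ = -530 / (6·(-115)) = 53/69.

53/69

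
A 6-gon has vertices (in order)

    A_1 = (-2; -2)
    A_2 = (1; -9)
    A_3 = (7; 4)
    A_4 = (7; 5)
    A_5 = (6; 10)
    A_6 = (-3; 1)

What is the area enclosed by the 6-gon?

Apply the shoelace (surveyor's) formula: 2A = Σ (x_i·y_{i+1} − x_{i+1}·y_i), indices taken mod 6.
A_1→A_2: (-2)(-9) − (1)(-2) = 20
A_2→A_3: (1)(4) − (7)(-9) = 67
A_3→A_4: (7)(5) − (7)(4) = 7
A_4→A_5: (7)(10) − (6)(5) = 40
A_5→A_6: (6)(1) − (-3)(10) = 36
A_6→A_1: (-3)(-2) − (-2)(1) = 8
Σ = 178
Area = |Σ|/2 = 89.

89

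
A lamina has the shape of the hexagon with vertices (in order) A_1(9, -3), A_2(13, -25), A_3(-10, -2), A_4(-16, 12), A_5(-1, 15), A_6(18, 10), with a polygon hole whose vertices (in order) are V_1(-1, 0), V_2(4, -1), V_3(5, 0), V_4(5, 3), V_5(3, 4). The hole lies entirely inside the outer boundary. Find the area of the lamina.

Outer boundary:
Σ = (-186) + (-276) + (-152) + (-228) + (-280) + (-144) = -1266
Area = |Σ|/2 = 633.
Hole:
V_1→V_2: (-1)(-1) − (4)(0) = 1
V_2→V_3: (4)(0) − (5)(-1) = 5
V_3→V_4: (5)(3) − (5)(0) = 15
V_4→V_5: (5)(4) − (3)(3) = 11
V_5→V_1: (3)(0) − (-1)(4) = 4
Σ = 36
Area = |Σ|/2 = 18.
Net area = 633 − 18 = 615.

615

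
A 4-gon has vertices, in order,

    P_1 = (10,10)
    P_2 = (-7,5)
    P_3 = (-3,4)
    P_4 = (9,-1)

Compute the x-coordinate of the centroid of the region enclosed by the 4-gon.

Apply the shoelace (surveyor's) formula. First the cross-terms c_i = x_i·y_{i+1} − x_{i+1}·y_i:
  120, -13, -33, 100  ⇒  2A = 174, A = 87.
Then Σ (x_i + x_{i+1})·c_i = 2192, so x̄ = 2192 / (6·87) = 1096/261.

1096/261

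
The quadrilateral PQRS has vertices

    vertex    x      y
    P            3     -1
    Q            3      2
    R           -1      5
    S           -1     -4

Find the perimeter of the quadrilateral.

|PQ| = √((0)² + (3)²) = √9 = 3
|QR| = √((-4)² + (3)²) = √25 = 5
|RS| = √((0)² + (-9)²) = √81 = 9
|SP| = √((4)² + (3)²) = √25 = 5
Perimeter = 3 + 5 + 9 + 5 = 22.

22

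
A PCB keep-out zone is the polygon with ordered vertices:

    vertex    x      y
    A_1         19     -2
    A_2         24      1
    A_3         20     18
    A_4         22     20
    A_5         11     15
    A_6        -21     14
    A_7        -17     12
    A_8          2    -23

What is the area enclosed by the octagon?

Apply the surveyor's formula: 2A = Σ (x_i·y_{i+1} − x_{i+1}·y_i), indices taken mod 8.
A_1→A_2: (19)(1) − (24)(-2) = 67
A_2→A_3: (24)(18) − (20)(1) = 412
A_3→A_4: (20)(20) − (22)(18) = 4
A_4→A_5: (22)(15) − (11)(20) = 110
A_5→A_6: (11)(14) − (-21)(15) = 469
A_6→A_7: (-21)(12) − (-17)(14) = -14
A_7→A_8: (-17)(-23) − (2)(12) = 367
A_8→A_1: (2)(-2) − (19)(-23) = 433
Σ = 1848
Area = |Σ|/2 = 924.

924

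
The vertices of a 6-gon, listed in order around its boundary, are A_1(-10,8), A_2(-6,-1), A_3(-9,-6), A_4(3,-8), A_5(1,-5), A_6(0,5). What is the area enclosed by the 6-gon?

Cross-terms: 58, 27, 90, -7, 5, 50  ⇒  Σ = 223
Area = |Σ|/2 = 111.5.

111.5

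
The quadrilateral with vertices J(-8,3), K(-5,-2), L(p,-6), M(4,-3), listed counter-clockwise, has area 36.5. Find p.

0

The doubled signed area Σ (x_i y_{i+1} − x_{i+1} y_i) is linear in p.
With p=0 it equals 73; the coefficient of p is -1 (from the two edges through L).
So -1·p + 73 = 2·36.5 = 73 ⇒ p = 0.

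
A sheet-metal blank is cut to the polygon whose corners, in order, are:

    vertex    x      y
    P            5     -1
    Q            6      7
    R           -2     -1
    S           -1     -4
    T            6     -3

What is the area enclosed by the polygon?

Apply the shoelace (surveyor's) formula: 2A = Σ (x_i·y_{i+1} − x_{i+1}·y_i), indices taken mod 5.
Σ = (41) + (8) + (7) + (27) + (9) = 92
Area = |Σ|/2 = 46.

46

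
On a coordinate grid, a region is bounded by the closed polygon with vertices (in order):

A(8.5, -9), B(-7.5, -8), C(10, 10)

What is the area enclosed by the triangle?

152.75

Apply the shoelace formula: 2A = Σ (x_i·y_{i+1} − x_{i+1}·y_i), indices taken mod 3.
A→B: (8.5)(-8) − (-7.5)(-9) = -135.5
B→C: (-7.5)(10) − (10)(-8) = 5
C→A: (10)(-9) − (8.5)(10) = -175
Σ = -305.5
Area = |Σ|/2 = 152.75.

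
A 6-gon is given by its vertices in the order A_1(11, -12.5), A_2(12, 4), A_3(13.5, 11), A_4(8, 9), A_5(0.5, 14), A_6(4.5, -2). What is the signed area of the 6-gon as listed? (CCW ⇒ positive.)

157.375

Cross-terms: 194, 78, 33.5, 107.5, -64, -34.25  ⇒  Σ = 314.75
Signed area = Σ/2 = 157.375 (positive ⇒ counter-clockwise traversal).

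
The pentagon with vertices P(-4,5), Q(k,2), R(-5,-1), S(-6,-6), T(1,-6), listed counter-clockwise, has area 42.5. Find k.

The doubled signed area Σ (x_i y_{i+1} − x_{i+1} y_i) is linear in k.
With k=0 it equals 49; the coefficient of k is -6 (from the two edges through Q).
So -6·k + 49 = 2·42.5 = 85 ⇒ k = -6.

-6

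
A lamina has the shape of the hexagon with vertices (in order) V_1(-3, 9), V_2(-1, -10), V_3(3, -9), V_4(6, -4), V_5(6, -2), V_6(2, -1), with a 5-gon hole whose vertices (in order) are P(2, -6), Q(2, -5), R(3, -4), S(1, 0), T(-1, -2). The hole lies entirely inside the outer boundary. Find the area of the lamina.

Outer boundary:
Σ = (39) + (39) + (42) + (12) + (-2) + (15) = 145
Area = |Σ|/2 = 72.5.
Hole:
Apply the shoelace formula: 2A = Σ (x_i·y_{i+1} − x_{i+1}·y_i), indices taken mod 5.
Σ = (2) + (7) + (4) + (-2) + (10) = 21
Area = |Σ|/2 = 10.5.
Net area = 72.5 − 10.5 = 62.

62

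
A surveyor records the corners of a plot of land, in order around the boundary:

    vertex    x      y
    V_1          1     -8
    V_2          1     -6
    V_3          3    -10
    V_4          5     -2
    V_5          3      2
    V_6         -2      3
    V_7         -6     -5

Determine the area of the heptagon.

Apply the shoelace formula: 2A = Σ (x_i·y_{i+1} − x_{i+1}·y_i), indices taken mod 7.
Σ = (2) + (8) + (44) + (16) + (13) + (28) + (53) = 164
Area = |Σ|/2 = 82.

82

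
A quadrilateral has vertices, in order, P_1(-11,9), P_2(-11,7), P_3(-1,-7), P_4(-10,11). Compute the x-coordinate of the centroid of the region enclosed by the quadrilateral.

Apply the shoelace formula. First the cross-terms c_i = x_i·y_{i+1} − x_{i+1}·y_i:
  22, 84, -81, 31  ⇒  2A = 56, A = 28.
Then Σ (x_i + x_{i+1})·c_i = -1252, so x̄ = -1252 / (6·28) = -313/42.

-313/42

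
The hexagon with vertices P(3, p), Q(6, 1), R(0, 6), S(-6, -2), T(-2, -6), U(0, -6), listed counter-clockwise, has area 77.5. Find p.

-3

Write out the shoelace sum; only the two edges meeting at P involve p:
2·Area = [(0·p − 3·(-6)) + (3·1 − 6·p)] + 116
       = -6·p + 137 = 155
⇒ p = -3.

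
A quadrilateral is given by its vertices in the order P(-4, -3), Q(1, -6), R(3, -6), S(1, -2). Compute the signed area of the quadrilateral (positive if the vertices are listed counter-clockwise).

14

Apply the surveyor's formula: 2A = Σ (x_i·y_{i+1} − x_{i+1}·y_i), indices taken mod 4.
Cross-terms: 27, 12, 0, -11  ⇒  Σ = 28
Signed area = Σ/2 = 14 (positive ⇒ counter-clockwise traversal).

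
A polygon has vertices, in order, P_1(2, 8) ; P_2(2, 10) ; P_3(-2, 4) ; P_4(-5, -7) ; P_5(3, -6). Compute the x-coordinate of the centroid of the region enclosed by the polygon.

-16/51

Apply Gauss's area formula. First the cross-terms c_i = x_i·y_{i+1} − x_{i+1}·y_i:
  4, 28, 34, 51, 36  ⇒  2A = 153, A = 76.5.
Then Σ (x_i + x_{i+1})·c_i = -144, so x̄ = -144 / (6·76.5) = -16/51.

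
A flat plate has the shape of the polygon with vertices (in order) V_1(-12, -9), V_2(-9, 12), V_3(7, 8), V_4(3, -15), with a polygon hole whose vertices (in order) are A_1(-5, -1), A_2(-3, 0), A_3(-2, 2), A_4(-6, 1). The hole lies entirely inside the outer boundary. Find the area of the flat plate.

352.5

Outer boundary:
Apply Gauss's area formula: 2A = Σ (x_i·y_{i+1} − x_{i+1}·y_i), indices taken mod 4.
Σ = (-225) + (-156) + (-129) + (-207) = -717
Area = |Σ|/2 = 358.5.
Hole:
Apply the shoelace formula: 2A = Σ (x_i·y_{i+1} − x_{i+1}·y_i), indices taken mod 4.
A_1→A_2: (-5)(0) − (-3)(-1) = -3
A_2→A_3: (-3)(2) − (-2)(0) = -6
A_3→A_4: (-2)(1) − (-6)(2) = 10
A_4→A_1: (-6)(-1) − (-5)(1) = 11
Σ = 12
Area = |Σ|/2 = 6.
Net area = 358.5 − 6 = 352.5.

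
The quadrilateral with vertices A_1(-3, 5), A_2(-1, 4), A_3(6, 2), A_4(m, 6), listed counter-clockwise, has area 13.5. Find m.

2

Write out the shoelace sum; only the two edges meeting at A_4 involve m:
2·Area = [(6·6 − m·2) + (m·5 − (-3)·6)] + -33
       = 3·m + 21 = 27
⇒ m = 2.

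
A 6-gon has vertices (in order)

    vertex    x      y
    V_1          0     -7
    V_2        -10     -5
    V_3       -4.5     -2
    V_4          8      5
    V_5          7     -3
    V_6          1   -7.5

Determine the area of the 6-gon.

97.25

V_1→V_2: (0)(-5) − (-10)(-7) = -70
V_2→V_3: (-10)(-2) − (-4.5)(-5) = -2.5
V_3→V_4: (-4.5)(5) − (8)(-2) = -6.5
V_4→V_5: (8)(-3) − (7)(5) = -59
V_5→V_6: (7)(-7.5) − (1)(-3) = -49.5
V_6→V_1: (1)(-7) − (0)(-7.5) = -7
Σ = -194.5
Area = |Σ|/2 = 97.25.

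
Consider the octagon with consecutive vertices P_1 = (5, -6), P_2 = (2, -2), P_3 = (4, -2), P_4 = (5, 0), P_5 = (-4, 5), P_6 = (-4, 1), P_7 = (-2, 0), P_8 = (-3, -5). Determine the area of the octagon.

56

Apply Gauss's area formula: 2A = Σ (x_i·y_{i+1} − x_{i+1}·y_i), indices taken mod 8.
Σ = (2) + (4) + (10) + (25) + (16) + (2) + (10) + (43) = 112
Area = |Σ|/2 = 56.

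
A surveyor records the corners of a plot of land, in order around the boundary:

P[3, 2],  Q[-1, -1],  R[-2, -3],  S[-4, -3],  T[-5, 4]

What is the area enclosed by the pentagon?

29.5

Apply Gauss's area formula: 2A = Σ (x_i·y_{i+1} − x_{i+1}·y_i), indices taken mod 5.
Σ = (-1) + (1) + (-6) + (-31) + (-22) = -59
Area = |Σ|/2 = 29.5.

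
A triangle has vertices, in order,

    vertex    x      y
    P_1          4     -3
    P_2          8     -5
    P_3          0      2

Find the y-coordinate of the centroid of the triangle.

-2

Apply the shoelace formula. First the cross-terms c_i = x_i·y_{i+1} − x_{i+1}·y_i:
  4, 16, -8  ⇒  2A = 12, A = 6.
Then Σ (y_i + y_{i+1})·c_i = -72, so ȳ = -72 / (6·6) = -2.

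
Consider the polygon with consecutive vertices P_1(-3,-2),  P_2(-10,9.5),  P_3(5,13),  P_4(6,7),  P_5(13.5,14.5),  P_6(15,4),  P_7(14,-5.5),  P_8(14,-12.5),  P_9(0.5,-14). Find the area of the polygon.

Cross-terms: -48.5, -177.5, -43, -7.5, -163.5, -138.5, -98, -189.75, -43  ⇒  Σ = -909.25
Area = |Σ|/2 = 454.625.

454.625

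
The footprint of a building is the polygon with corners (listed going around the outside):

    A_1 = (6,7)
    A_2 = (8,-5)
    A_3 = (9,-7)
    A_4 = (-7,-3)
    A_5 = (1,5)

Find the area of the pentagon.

Cross-terms: -86, -11, -76, -32, -23  ⇒  Σ = -228
Area = |Σ|/2 = 114.

114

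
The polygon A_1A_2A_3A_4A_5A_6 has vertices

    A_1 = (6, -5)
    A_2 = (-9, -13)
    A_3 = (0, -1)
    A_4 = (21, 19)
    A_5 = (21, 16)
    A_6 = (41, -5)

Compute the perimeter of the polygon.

|A_1A_2| = √((-15)² + (-8)²) = √289 = 17
|A_2A_3| = √((9)² + (12)²) = √225 = 15
|A_3A_4| = √((21)² + (20)²) = √841 = 29
|A_4A_5| = √((0)² + (-3)²) = √9 = 3
|A_5A_6| = √((20)² + (-21)²) = √841 = 29
|A_6A_1| = √((-35)² + (0)²) = √1225 = 35
Perimeter = 17 + 15 + 29 + 3 + 29 + 35 = 128.

128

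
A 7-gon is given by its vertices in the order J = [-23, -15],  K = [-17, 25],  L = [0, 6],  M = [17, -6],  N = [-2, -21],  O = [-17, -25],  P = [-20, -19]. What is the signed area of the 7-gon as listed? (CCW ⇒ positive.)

Σ = (-830) + (-102) + (-102) + (-369) + (-307) + (-177) + (-137) = -2024
Signed area = Σ/2 = -1012 (negative ⇒ clockwise traversal).

-1012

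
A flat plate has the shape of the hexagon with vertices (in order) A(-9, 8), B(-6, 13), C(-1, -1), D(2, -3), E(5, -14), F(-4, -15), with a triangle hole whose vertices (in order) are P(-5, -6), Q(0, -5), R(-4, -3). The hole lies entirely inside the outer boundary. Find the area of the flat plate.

Outer boundary:
Apply the surveyor's formula: 2A = Σ (x_i·y_{i+1} − x_{i+1}·y_i), indices taken mod 6.
A→B: (-9)(13) − (-6)(8) = -69
B→C: (-6)(-1) − (-1)(13) = 19
C→D: (-1)(-3) − (2)(-1) = 5
D→E: (2)(-14) − (5)(-3) = -13
E→F: (5)(-15) − (-4)(-14) = -131
F→A: (-4)(8) − (-9)(-15) = -167
Σ = -356
Area = |Σ|/2 = 178.
Hole:
Apply the surveyor's formula: 2A = Σ (x_i·y_{i+1} − x_{i+1}·y_i), indices taken mod 3.
Σ = (25) + (-20) + (9) = 14
Area = |Σ|/2 = 7.
Net area = 178 − 7 = 171.

171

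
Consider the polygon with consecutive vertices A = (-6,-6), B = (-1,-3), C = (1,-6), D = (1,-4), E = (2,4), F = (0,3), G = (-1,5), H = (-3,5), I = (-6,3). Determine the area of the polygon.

Apply Gauss's area formula: 2A = Σ (x_i·y_{i+1} − x_{i+1}·y_i), indices taken mod 9.
Cross-terms: 12, 9, 2, 12, 6, 3, 10, 21, 54  ⇒  Σ = 129
Area = |Σ|/2 = 64.5.

64.5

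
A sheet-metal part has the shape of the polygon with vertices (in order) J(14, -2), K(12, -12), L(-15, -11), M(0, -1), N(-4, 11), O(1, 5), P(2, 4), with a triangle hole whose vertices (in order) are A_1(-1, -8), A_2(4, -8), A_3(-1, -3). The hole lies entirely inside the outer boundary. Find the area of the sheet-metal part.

258.5

Outer boundary:
Apply the shoelace formula: 2A = Σ (x_i·y_{i+1} − x_{i+1}·y_i), indices taken mod 7.
Σ = (-144) + (-312) + (15) + (-4) + (-31) + (-6) + (-60) = -542
Area = |Σ|/2 = 271.
Hole:
Σ = (40) + (-20) + (5) = 25
Area = |Σ|/2 = 12.5.
Net area = 271 − 12.5 = 258.5.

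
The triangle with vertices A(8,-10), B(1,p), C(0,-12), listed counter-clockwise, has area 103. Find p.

14

The doubled signed area Σ (x_i y_{i+1} − x_{i+1} y_i) is linear in p.
With p=0 it equals 94; the coefficient of p is 8 (from the two edges through B).
So 8·p + 94 = 2·103 = 206 ⇒ p = 14.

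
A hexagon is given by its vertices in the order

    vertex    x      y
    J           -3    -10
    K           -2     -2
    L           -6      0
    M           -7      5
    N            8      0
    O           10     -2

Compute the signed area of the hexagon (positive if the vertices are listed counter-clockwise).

Apply the shoelace (surveyor's) formula: 2A = Σ (x_i·y_{i+1} − x_{i+1}·y_i), indices taken mod 6.
Σ = (-14) + (-12) + (-30) + (-40) + (-16) + (-106) = -218
Signed area = Σ/2 = -109 (negative ⇒ clockwise traversal).

-109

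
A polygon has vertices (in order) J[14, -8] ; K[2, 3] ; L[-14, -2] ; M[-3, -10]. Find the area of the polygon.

Apply Gauss's area formula: 2A = Σ (x_i·y_{i+1} − x_{i+1}·y_i), indices taken mod 4.
Cross-terms: 58, 38, 134, 164  ⇒  Σ = 394
Area = |Σ|/2 = 197.

197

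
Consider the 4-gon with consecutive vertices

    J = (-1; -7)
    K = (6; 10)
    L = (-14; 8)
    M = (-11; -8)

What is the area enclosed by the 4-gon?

244.5

Apply the shoelace formula: 2A = Σ (x_i·y_{i+1} − x_{i+1}·y_i), indices taken mod 4.
Σ = (32) + (188) + (200) + (69) = 489
Area = |Σ|/2 = 244.5.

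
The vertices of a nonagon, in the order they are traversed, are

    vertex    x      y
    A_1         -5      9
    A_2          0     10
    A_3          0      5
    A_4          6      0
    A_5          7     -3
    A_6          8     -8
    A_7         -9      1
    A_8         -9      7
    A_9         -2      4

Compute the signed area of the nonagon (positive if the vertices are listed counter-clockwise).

Apply Gauss's area formula: 2A = Σ (x_i·y_{i+1} − x_{i+1}·y_i), indices taken mod 9.
Σ = (-50) + (0) + (-30) + (-18) + (-32) + (-64) + (-54) + (-22) + (2) = -268
Signed area = Σ/2 = -134 (negative ⇒ clockwise traversal).

-134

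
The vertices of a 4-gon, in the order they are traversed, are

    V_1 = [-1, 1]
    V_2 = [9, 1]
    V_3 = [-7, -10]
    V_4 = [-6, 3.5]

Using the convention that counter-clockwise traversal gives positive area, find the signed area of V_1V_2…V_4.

-90

Apply the surveyor's formula: 2A = Σ (x_i·y_{i+1} − x_{i+1}·y_i), indices taken mod 4.
Σ = (-10) + (-83) + (-84.5) + (-2.5) = -180
Signed area = Σ/2 = -90 (negative ⇒ clockwise traversal).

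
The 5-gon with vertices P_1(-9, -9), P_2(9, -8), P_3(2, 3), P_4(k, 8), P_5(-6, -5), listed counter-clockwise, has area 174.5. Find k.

The doubled signed area Σ (x_i y_{i+1} − x_{i+1} y_i) is linear in k.
With k=0 it equals 269; the coefficient of k is -8 (from the two edges through P_4).
So -8·k + 269 = 2·174.5 = 349 ⇒ k = -10.

-10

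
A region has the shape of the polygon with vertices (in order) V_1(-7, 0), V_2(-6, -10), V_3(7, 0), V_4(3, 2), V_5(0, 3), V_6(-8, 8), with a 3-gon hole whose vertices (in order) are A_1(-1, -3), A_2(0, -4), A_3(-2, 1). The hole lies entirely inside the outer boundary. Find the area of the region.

Outer boundary:
V_1→V_2: (-7)(-10) − (-6)(0) = 70
V_2→V_3: (-6)(0) − (7)(-10) = 70
V_3→V_4: (7)(2) − (3)(0) = 14
V_4→V_5: (3)(3) − (0)(2) = 9
V_5→V_6: (0)(8) − (-8)(3) = 24
V_6→V_1: (-8)(0) − (-7)(8) = 56
Σ = 243
Area = |Σ|/2 = 121.5.
Hole:
Apply the shoelace formula: 2A = Σ (x_i·y_{i+1} − x_{i+1}·y_i), indices taken mod 3.
Σ = (4) + (-8) + (7) = 3
Area = |Σ|/2 = 1.5.
Net area = 121.5 − 1.5 = 120.

120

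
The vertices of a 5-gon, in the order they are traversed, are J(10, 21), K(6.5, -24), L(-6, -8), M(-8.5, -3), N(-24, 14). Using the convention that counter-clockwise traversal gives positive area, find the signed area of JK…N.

-728.75

Σ = (-376.5) + (-196) + (-50) + (-191) + (-644) = -1457.5
Signed area = Σ/2 = -728.75 (negative ⇒ clockwise traversal).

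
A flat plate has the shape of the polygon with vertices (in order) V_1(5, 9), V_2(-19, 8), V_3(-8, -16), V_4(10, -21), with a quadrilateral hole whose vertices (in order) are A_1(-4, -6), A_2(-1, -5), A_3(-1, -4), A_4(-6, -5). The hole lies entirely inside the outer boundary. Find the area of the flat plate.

Outer boundary:
Apply the surveyor's formula: 2A = Σ (x_i·y_{i+1} − x_{i+1}·y_i), indices taken mod 4.
Cross-terms: 211, 368, 328, 195  ⇒  Σ = 1102
Area = |Σ|/2 = 551.
Hole:
Apply the shoelace formula: 2A = Σ (x_i·y_{i+1} − x_{i+1}·y_i), indices taken mod 4.
Σ = (14) + (-1) + (-19) + (16) = 10
Area = |Σ|/2 = 5.
Net area = 551 − 5 = 546.

546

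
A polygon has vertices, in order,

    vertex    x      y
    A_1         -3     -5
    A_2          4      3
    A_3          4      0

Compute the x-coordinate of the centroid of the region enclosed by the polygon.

Apply the surveyor's formula. First the cross-terms c_i = x_i·y_{i+1} − x_{i+1}·y_i:
  11, -12, -20  ⇒  2A = -21, A = -10.5.
Then Σ (x_i + x_{i+1})·c_i = -105, so x̄ = -105 / (6·(-10.5)) = 5/3.

5/3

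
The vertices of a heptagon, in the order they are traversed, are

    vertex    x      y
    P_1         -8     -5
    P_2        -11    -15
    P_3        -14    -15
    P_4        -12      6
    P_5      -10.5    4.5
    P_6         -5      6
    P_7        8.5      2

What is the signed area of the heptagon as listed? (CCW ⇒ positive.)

-181.5

Apply the surveyor's formula: 2A = Σ (x_i·y_{i+1} − x_{i+1}·y_i), indices taken mod 7.
Σ = (65) + (-45) + (-264) + (9) + (-40.5) + (-61) + (-26.5) = -363
Signed area = Σ/2 = -181.5 (negative ⇒ clockwise traversal).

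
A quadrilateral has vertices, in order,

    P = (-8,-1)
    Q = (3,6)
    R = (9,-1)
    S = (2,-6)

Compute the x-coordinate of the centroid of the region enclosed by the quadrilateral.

43/36

Apply the shoelace (surveyor's) formula. First the cross-terms c_i = x_i·y_{i+1} − x_{i+1}·y_i:
  -45, -57, -52, -50  ⇒  2A = -204, A = -102.
Then Σ (x_i + x_{i+1})·c_i = -731, so x̄ = -731 / (6·(-102)) = 43/36.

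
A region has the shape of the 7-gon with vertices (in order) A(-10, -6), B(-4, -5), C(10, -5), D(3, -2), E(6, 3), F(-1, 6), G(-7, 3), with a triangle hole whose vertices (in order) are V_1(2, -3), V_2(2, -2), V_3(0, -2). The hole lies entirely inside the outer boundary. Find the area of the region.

Outer boundary:
Σ = (26) + (70) + (-5) + (21) + (39) + (39) + (72) = 262
Area = |Σ|/2 = 131.
Hole:
Apply Gauss's area formula: 2A = Σ (x_i·y_{i+1} − x_{i+1}·y_i), indices taken mod 3.
V_1→V_2: (2)(-2) − (2)(-3) = 2
V_2→V_3: (2)(-2) − (0)(-2) = -4
V_3→V_1: (0)(-3) − (2)(-2) = 4
Σ = 2
Area = |Σ|/2 = 1.
Net area = 131 − 1 = 130.

130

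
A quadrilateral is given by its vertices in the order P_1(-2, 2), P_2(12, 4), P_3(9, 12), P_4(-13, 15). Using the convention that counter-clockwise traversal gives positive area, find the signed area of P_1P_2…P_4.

185.5

Cross-terms: -32, 108, 291, 4  ⇒  Σ = 371
Signed area = Σ/2 = 185.5 (positive ⇒ counter-clockwise traversal).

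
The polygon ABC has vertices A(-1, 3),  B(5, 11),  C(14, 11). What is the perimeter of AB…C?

|AB| = √((6)² + (8)²) = √100 = 10
|BC| = √((9)² + (0)²) = √81 = 9
|CA| = √((-15)² + (-8)²) = √289 = 17
Perimeter = 10 + 9 + 17 = 36.

36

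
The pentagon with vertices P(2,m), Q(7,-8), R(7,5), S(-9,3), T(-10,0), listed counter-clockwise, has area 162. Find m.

-9

Write out the shoelace sum; only the two edges meeting at P involve m:
2·Area = [((-10)·m − 2·0) + (2·(-8) − 7·m)] + 187
       = -17·m + 171 = 324
⇒ m = -9.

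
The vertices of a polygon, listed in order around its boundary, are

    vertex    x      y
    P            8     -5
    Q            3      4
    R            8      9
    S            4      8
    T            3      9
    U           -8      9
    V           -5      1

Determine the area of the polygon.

117.5

Σ = (47) + (-5) + (28) + (12) + (99) + (37) + (17) = 235
Area = |Σ|/2 = 117.5.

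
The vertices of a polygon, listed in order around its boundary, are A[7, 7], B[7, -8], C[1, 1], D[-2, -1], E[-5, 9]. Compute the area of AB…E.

105

Apply the shoelace formula: 2A = Σ (x_i·y_{i+1} − x_{i+1}·y_i), indices taken mod 5.
A→B: (7)(-8) − (7)(7) = -105
B→C: (7)(1) − (1)(-8) = 15
C→D: (1)(-1) − (-2)(1) = 1
D→E: (-2)(9) − (-5)(-1) = -23
E→A: (-5)(7) − (7)(9) = -98
Σ = -210
Area = |Σ|/2 = 105.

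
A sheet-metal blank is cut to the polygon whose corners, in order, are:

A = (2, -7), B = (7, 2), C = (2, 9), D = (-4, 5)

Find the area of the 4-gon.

Apply the shoelace (surveyor's) formula: 2A = Σ (x_i·y_{i+1} − x_{i+1}·y_i), indices taken mod 4.
Cross-terms: 53, 59, 46, 18  ⇒  Σ = 176
Area = |Σ|/2 = 88.

88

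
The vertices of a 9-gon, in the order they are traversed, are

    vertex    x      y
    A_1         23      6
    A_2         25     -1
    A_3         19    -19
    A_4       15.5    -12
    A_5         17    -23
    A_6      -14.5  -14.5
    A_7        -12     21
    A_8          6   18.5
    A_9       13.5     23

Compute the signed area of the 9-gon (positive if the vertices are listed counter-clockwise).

A_1→A_2: (23)(-1) − (25)(6) = -173
A_2→A_3: (25)(-19) − (19)(-1) = -456
A_3→A_4: (19)(-12) − (15.5)(-19) = 66.5
A_4→A_5: (15.5)(-23) − (17)(-12) = -152.5
A_5→A_6: (17)(-14.5) − (-14.5)(-23) = -580
A_6→A_7: (-14.5)(21) − (-12)(-14.5) = -478.5
A_7→A_8: (-12)(18.5) − (6)(21) = -348
A_8→A_9: (6)(23) − (13.5)(18.5) = -111.75
A_9→A_1: (13.5)(6) − (23)(23) = -448
Σ = -2681.25
Signed area = Σ/2 = -1340.625 (negative ⇒ clockwise traversal).

-1340.625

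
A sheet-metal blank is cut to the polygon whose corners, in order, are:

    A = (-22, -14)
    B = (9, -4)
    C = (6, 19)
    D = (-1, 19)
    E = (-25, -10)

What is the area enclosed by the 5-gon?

Cross-terms: 214, 195, 133, 485, 130  ⇒  Σ = 1157
Area = |Σ|/2 = 578.5.

578.5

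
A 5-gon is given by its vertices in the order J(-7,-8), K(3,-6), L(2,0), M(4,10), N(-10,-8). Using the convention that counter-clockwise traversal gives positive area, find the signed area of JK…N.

Apply Gauss's area formula: 2A = Σ (x_i·y_{i+1} − x_{i+1}·y_i), indices taken mod 5.
Σ = (66) + (12) + (20) + (68) + (24) = 190
Signed area = Σ/2 = 95 (positive ⇒ counter-clockwise traversal).

95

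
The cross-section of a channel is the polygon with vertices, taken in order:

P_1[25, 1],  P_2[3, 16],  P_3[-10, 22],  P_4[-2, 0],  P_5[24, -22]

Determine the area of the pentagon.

642.5

Apply Gauss's area formula: 2A = Σ (x_i·y_{i+1} − x_{i+1}·y_i), indices taken mod 5.
Σ = (397) + (226) + (44) + (44) + (574) = 1285
Area = |Σ|/2 = 642.5.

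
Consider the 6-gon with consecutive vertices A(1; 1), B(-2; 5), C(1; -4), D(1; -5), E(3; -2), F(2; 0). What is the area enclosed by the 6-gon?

Apply the surveyor's formula: 2A = Σ (x_i·y_{i+1} − x_{i+1}·y_i), indices taken mod 6.
Σ = (7) + (3) + (-1) + (13) + (4) + (2) = 28
Area = |Σ|/2 = 14.

14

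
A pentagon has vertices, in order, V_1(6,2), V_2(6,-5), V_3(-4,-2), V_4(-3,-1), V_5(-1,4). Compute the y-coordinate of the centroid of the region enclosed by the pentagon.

Apply the shoelace formula. First the cross-terms c_i = x_i·y_{i+1} − x_{i+1}·y_i:
  -42, -32, -2, -13, -26  ⇒  2A = -115, A = -57.5.
Then Σ (y_i + y_{i+1})·c_i = 161, so ȳ = 161 / (6·(-57.5)) = -7/15.

-7/15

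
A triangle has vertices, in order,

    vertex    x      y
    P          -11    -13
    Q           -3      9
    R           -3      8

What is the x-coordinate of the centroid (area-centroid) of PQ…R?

-17/3

Apply Gauss's area formula. First the cross-terms c_i = x_i·y_{i+1} − x_{i+1}·y_i:
  -138, 3, 127  ⇒  2A = -8, A = -4.
Then Σ (x_i + x_{i+1})·c_i = 136, so x̄ = 136 / (6·(-4)) = -17/3.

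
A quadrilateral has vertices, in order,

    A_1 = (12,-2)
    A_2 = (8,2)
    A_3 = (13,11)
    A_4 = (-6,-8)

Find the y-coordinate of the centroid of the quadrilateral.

-97/129

Apply Gauss's area formula. First the cross-terms c_i = x_i·y_{i+1} − x_{i+1}·y_i:
  40, 62, -38, 108  ⇒  2A = 172, A = 86.
Then Σ (y_i + y_{i+1})·c_i = -388, so ȳ = -388 / (6·86) = -97/129.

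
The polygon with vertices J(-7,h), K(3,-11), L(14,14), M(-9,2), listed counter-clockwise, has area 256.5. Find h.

-6

Write out the shoelace sum; only the two edges meeting at J involve h:
2·Area = [((-9)·h − (-7)·2) + ((-7)·(-11) − 3·h)] + 350
       = -12·h + 441 = 513
⇒ h = -6.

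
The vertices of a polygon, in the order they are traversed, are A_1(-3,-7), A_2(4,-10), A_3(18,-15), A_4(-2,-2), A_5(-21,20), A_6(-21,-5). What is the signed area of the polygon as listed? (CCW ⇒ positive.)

Σ = (58) + (120) + (-66) + (-82) + (525) + (132) = 687
Signed area = Σ/2 = 343.5 (positive ⇒ counter-clockwise traversal).

343.5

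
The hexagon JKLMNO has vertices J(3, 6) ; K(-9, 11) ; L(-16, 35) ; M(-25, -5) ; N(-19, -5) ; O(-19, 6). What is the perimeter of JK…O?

118

|JK| = √((-12)² + (5)²) = √169 = 13
|KL| = √((-7)² + (24)²) = √625 = 25
|LM| = √((-9)² + (-40)²) = √1681 = 41
|MN| = √((6)² + (0)²) = √36 = 6
|NO| = √((0)² + (11)²) = √121 = 11
|OJ| = √((22)² + (0)²) = √484 = 22
Perimeter = 13 + 25 + 41 + 6 + 11 + 22 = 118.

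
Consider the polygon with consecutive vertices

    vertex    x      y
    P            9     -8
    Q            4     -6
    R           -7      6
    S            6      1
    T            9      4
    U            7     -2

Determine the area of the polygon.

76

Apply the surveyor's formula: 2A = Σ (x_i·y_{i+1} − x_{i+1}·y_i), indices taken mod 6.
Σ = (-22) + (-18) + (-43) + (15) + (-46) + (-38) = -152
Area = |Σ|/2 = 76.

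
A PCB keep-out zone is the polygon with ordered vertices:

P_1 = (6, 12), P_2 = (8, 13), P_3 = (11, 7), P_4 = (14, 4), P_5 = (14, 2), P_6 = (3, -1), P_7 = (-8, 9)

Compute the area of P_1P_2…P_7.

Apply the shoelace (surveyor's) formula: 2A = Σ (x_i·y_{i+1} − x_{i+1}·y_i), indices taken mod 7.
Σ = (-18) + (-87) + (-54) + (-28) + (-20) + (19) + (-150) = -338
Area = |Σ|/2 = 169.

169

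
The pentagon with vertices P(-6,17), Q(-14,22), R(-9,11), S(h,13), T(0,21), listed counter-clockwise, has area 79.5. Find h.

The doubled signed area Σ (x_i y_{i+1} − x_{i+1} y_i) is linear in h.
With h=0 it equals 159; the coefficient of h is 10 (from the two edges through S).
So 10·h + 159 = 2·79.5 = 159 ⇒ h = 0.

0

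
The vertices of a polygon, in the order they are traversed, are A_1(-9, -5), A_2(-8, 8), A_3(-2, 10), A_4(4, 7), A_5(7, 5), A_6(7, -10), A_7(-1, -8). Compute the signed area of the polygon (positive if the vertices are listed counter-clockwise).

-248.5

Apply the shoelace (surveyor's) formula: 2A = Σ (x_i·y_{i+1} − x_{i+1}·y_i), indices taken mod 7.
Σ = (-112) + (-64) + (-54) + (-29) + (-105) + (-66) + (-67) = -497
Signed area = Σ/2 = -248.5 (negative ⇒ clockwise traversal).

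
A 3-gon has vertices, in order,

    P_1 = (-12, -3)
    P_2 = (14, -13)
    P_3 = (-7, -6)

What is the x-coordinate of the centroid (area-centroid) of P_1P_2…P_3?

Apply the shoelace formula. First the cross-terms c_i = x_i·y_{i+1} − x_{i+1}·y_i:
  198, -175, -51  ⇒  2A = -28, A = -14.
Then Σ (x_i + x_{i+1})·c_i = 140, so x̄ = 140 / (6·(-14)) = -5/3.

-5/3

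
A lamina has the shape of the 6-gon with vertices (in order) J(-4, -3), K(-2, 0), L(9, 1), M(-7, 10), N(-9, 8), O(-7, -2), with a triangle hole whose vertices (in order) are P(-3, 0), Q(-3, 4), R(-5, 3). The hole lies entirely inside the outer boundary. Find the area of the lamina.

Outer boundary:
Apply Gauss's area formula: 2A = Σ (x_i·y_{i+1} − x_{i+1}·y_i), indices taken mod 6.
Σ = (-6) + (-2) + (97) + (34) + (74) + (13) = 210
Area = |Σ|/2 = 105.
Hole:
Apply the shoelace formula: 2A = Σ (x_i·y_{i+1} − x_{i+1}·y_i), indices taken mod 3.
Σ = (-12) + (11) + (9) = 8
Area = |Σ|/2 = 4.
Net area = 105 − 4 = 101.

101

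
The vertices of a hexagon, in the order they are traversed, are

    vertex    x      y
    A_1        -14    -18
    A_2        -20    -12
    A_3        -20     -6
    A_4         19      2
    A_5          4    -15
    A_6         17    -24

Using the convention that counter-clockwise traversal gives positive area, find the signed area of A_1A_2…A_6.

Apply the shoelace formula: 2A = Σ (x_i·y_{i+1} − x_{i+1}·y_i), indices taken mod 6.
Cross-terms: -192, -120, 74, -293, 159, -642  ⇒  Σ = -1014
Signed area = Σ/2 = -507 (negative ⇒ clockwise traversal).

-507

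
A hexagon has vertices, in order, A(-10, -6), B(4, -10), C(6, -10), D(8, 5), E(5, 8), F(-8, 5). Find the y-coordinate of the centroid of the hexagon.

-0.95

Apply the shoelace (surveyor's) formula. First the cross-terms c_i = x_i·y_{i+1} − x_{i+1}·y_i:
  124, 20, 110, 39, 89, 98  ⇒  2A = 480, A = 240.
Then Σ (y_i + y_{i+1})·c_i = -1368, so ȳ = -1368 / (6·240) = -0.95.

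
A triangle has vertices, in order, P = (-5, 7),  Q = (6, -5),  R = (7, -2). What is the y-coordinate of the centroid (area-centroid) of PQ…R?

0

Apply the surveyor's formula. First the cross-terms c_i = x_i·y_{i+1} − x_{i+1}·y_i:
  -17, 23, 39  ⇒  2A = 45, A = 22.5.
Then Σ (y_i + y_{i+1})·c_i = 0, so ȳ = 0 / (6·22.5) = 0.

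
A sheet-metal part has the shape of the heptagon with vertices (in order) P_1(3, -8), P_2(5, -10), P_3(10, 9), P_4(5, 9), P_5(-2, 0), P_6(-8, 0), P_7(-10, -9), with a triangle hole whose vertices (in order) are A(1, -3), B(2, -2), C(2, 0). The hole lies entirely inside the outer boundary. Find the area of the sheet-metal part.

197.5

Outer boundary:
Apply Gauss's area formula: 2A = Σ (x_i·y_{i+1} − x_{i+1}·y_i), indices taken mod 7.
Cross-terms: 10, 145, 45, 18, 0, 72, 107  ⇒  Σ = 397
Area = |Σ|/2 = 198.5.
Hole:
Apply the shoelace formula: 2A = Σ (x_i·y_{i+1} − x_{i+1}·y_i), indices taken mod 3.
Cross-terms: 4, 4, -6  ⇒  Σ = 2
Area = |Σ|/2 = 1.
Net area = 198.5 − 1 = 197.5.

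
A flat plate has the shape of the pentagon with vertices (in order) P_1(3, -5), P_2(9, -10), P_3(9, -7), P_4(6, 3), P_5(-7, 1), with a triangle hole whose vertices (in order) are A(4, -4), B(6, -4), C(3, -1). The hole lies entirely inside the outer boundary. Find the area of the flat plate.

Outer boundary:
Σ = (15) + (27) + (69) + (27) + (32) = 170
Area = |Σ|/2 = 85.
Hole:
Σ = (8) + (6) + (-8) = 6
Area = |Σ|/2 = 3.
Net area = 85 − 3 = 82.

82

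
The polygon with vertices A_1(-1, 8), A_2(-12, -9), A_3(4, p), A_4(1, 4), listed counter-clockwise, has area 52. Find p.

5

The doubled signed area Σ (x_i y_{i+1} − x_{i+1} y_i) is linear in p.
With p=0 it equals 169; the coefficient of p is -13 (from the two edges through A_3).
So -13·p + 169 = 2·52 = 104 ⇒ p = 5.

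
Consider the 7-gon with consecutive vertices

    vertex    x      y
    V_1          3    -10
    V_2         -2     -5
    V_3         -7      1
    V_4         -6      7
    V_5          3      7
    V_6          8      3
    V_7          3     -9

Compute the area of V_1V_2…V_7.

Σ = (-35) + (-37) + (-43) + (-63) + (-47) + (-81) + (-3) = -309
Area = |Σ|/2 = 154.5.

154.5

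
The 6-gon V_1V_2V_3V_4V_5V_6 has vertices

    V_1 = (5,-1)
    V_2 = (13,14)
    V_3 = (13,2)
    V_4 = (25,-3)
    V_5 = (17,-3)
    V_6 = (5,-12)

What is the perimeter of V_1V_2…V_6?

76

|V_1V_2| = √((8)² + (15)²) = √289 = 17
|V_2V_3| = √((0)² + (-12)²) = √144 = 12
|V_3V_4| = √((12)² + (-5)²) = √169 = 13
|V_4V_5| = √((-8)² + (0)²) = √64 = 8
|V_5V_6| = √((-12)² + (-9)²) = √225 = 15
|V_6V_1| = √((0)² + (11)²) = √121 = 11
Perimeter = 17 + 12 + 13 + 8 + 15 + 11 = 76.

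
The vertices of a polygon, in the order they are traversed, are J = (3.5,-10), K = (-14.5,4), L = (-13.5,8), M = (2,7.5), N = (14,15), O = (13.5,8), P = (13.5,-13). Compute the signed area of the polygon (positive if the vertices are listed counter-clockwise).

-424.375

Apply the surveyor's formula: 2A = Σ (x_i·y_{i+1} − x_{i+1}·y_i), indices taken mod 7.
Σ = (-131) + (-62) + (-117.25) + (-75) + (-90.5) + (-283.5) + (-89.5) = -848.75
Signed area = Σ/2 = -424.375 (negative ⇒ clockwise traversal).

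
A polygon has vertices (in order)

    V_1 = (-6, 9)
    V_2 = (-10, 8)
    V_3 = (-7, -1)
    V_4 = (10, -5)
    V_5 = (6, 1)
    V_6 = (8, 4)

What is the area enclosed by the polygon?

Apply Gauss's area formula: 2A = Σ (x_i·y_{i+1} − x_{i+1}·y_i), indices taken mod 6.
Σ = (42) + (66) + (45) + (40) + (16) + (96) = 305
Area = |Σ|/2 = 152.5.

152.5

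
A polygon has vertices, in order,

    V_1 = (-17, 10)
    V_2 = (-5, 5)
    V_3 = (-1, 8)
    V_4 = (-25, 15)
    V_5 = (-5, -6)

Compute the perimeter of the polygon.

92

|V_1V_2| = √((12)² + (-5)²) = √169 = 13
|V_2V_3| = √((4)² + (3)²) = √25 = 5
|V_3V_4| = √((-24)² + (7)²) = √625 = 25
|V_4V_5| = √((20)² + (-21)²) = √841 = 29
|V_5V_1| = √((-12)² + (16)²) = √400 = 20
Perimeter = 13 + 5 + 25 + 29 + 20 = 92.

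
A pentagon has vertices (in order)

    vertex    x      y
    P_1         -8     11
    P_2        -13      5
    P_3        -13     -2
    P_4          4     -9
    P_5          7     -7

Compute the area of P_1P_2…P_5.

Apply Gauss's area formula: 2A = Σ (x_i·y_{i+1} − x_{i+1}·y_i), indices taken mod 5.
Cross-terms: 103, 91, 125, 35, 21  ⇒  Σ = 375
Area = |Σ|/2 = 187.5.

187.5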